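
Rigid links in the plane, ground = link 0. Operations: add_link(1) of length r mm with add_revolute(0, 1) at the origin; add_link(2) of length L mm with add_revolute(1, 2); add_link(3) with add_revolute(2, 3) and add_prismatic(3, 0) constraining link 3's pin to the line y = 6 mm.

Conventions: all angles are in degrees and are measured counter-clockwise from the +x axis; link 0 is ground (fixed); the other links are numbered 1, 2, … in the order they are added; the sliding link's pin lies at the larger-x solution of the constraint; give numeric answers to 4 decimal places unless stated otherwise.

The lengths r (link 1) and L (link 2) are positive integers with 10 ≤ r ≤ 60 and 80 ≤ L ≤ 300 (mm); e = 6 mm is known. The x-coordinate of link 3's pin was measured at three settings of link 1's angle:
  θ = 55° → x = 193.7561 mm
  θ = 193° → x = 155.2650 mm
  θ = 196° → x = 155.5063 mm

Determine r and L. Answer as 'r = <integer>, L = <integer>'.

constraint per measurement: (x − r cos θ)² + (r sin θ − e)² = L²
subtracting the θ₁ and θ₂ equations cancels the r² and L² terms:
r = (x₁² − x₂²) / (2[(x₁cos θ₁ + e sin θ₁) − (x₂cos θ₂ + e sin θ₂)]) = 25.0000 → r = 25
L² = (x₁ − r cos θ₁)² + (r sin θ₁ − e)² = 32399.9840 → L = 180.0000 → L = 180
check at θ₃=196°: x = 155.5063 (printed 155.5063) ✓

r = 25, L = 180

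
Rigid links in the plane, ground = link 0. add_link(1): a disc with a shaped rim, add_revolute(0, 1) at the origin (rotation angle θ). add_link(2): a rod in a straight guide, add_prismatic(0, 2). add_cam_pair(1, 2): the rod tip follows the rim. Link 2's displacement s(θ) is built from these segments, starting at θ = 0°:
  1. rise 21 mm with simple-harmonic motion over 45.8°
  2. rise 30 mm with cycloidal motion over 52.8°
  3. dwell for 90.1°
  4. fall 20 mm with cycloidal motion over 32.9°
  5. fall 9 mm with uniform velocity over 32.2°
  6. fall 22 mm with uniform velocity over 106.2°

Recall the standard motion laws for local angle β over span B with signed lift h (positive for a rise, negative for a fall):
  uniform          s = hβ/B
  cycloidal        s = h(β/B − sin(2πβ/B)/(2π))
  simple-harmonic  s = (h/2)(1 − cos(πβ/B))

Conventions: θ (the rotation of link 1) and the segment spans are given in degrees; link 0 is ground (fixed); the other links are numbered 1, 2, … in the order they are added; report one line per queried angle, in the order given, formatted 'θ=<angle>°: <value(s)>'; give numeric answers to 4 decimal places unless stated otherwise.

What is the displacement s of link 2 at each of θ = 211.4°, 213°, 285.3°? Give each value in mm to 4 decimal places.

segment 1 (0° to 45.8°, simple-harmonic, h = 21) is passed completely: s = 0.0000 + (21) = 21.0000
segment 2 (45.8° to 98.6°, cycloidal, h = 30) is passed completely: s = 21.0000 + (30) = 51.0000
segment 3 (98.6° to 188.7°, dwell): s unchanged at 51.0000
θ = 211.4° falls in segment 4 (188.7° to 221.6°, cycloidal, h = -20): β = 211.4 − 188.7 = 22.7°, B = 32.9°; Δs = -20·(0.6900 − sin(2π·0.6900)/(2π)) = -16.7587; s = 51.0000 − 16.7587 = 34.2413
θ = 213° falls in segment 4 (188.7° to 221.6°, cycloidal, h = -20): β = 213 − 188.7 = 24.3°, B = 32.9°; Δs = -20·(0.7386 − sin(2π·0.7386)/(2π)) = -17.9470; s = 51.0000 − 17.9470 = 33.0530
segment 4 (188.7° to 221.6°, cycloidal, h = -20) is passed completely: s = 51.0000 + (-20) = 31.0000
segment 5 (221.6° to 253.8°, uniform, h = -9) is passed completely: s = 31.0000 + (-9) = 22.0000
θ = 285.3° falls in segment 6 (253.8° to 360°, uniform, h = -22): β = 285.3 − 253.8 = 31.5°, B = 106.2°; Δs = -22·31.5/106.2 = -6.5254; s = 22.0000 − 6.5254 = 15.4746

θ=211.4°: 34.2413
θ=213°: 33.0530
θ=285.3°: 15.4746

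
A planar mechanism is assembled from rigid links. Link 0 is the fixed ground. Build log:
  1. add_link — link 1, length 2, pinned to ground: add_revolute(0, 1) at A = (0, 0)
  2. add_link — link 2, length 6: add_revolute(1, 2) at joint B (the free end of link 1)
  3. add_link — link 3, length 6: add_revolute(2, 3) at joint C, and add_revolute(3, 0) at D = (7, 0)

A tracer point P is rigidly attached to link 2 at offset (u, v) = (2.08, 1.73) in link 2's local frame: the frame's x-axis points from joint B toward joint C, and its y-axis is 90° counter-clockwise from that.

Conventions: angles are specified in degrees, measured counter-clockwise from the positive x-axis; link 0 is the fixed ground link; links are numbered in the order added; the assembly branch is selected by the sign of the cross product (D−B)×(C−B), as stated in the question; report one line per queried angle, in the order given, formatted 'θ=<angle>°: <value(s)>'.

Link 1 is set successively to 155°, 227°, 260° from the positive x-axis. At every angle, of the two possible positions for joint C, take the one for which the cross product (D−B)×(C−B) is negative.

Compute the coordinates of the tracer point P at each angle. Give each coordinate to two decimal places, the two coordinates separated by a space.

A=(0,0), D=(7.00,0)
θ=155°: B = A + 2.00·(cos155°, sin155°) = (-1.8126, 0.8452)
θ=155°: |BD| = 8.8531
θ=155°: circle(B,6.00) ∩ circle(D,6.00): a=4.4265, h=4.0504
θ=155°:   candidates: C₊=(2.9804,4.4545) cross=35.859; C₋=(2.2070,-3.6093) cross=-35.859
θ=155°:   branch - wants cross < 0 → take C=(2.2070,-3.6093) (cross=-35.859)
θ=155°: ex = (C−B)/|BC| = (0.6699,-0.7424); ey = (0.7424,0.6699)
θ=155°: P = B + 2.08·ex + 1.73·ey = (0.8652,0.4600)
θ=227°: B = A + 2.00·(cos227°, sin227°) = (-1.3640, -1.4627)
θ=227°: |BD| = 8.4909
θ=227°: circle(B,6.00) ∩ circle(D,6.00): a=4.2455, h=4.2398
θ=227°:   candidates: C₊=(2.0876,3.4451) cross=36.000; C₋=(3.5484,-4.9078) cross=-36.000
θ=227°:   branch - wants cross < 0 → take C=(3.5484,-4.9078) (cross=-36.000)
θ=227°: ex = (C−B)/|BC| = (0.8187,-0.5742); ey = (0.5742,0.8187)
θ=227°: P = B + 2.08·ex + 1.73·ey = (1.3323,-1.2406)
θ=260°: B = A + 2.00·(cos260°, sin260°) = (-0.3473, -1.9696)
θ=260°: |BD| = 7.6067
θ=260°: circle(B,6.00) ∩ circle(D,6.00): a=3.8034, h=4.6405
θ=260°:   candidates: C₊=(2.1248,3.4975) cross=35.299; C₋=(4.5279,-5.4671) cross=-35.299
θ=260°:   branch - wants cross < 0 → take C=(4.5279,-5.4671) (cross=-35.299)
θ=260°: ex = (C−B)/|BC| = (0.8125,-0.5829); ey = (0.5829,0.8125)
θ=260°: P = B + 2.08·ex + 1.73·ey = (2.3512,-1.7764)

θ=155°: 0.87 0.46
θ=227°: 1.33 -1.24
θ=260°: 2.35 -1.78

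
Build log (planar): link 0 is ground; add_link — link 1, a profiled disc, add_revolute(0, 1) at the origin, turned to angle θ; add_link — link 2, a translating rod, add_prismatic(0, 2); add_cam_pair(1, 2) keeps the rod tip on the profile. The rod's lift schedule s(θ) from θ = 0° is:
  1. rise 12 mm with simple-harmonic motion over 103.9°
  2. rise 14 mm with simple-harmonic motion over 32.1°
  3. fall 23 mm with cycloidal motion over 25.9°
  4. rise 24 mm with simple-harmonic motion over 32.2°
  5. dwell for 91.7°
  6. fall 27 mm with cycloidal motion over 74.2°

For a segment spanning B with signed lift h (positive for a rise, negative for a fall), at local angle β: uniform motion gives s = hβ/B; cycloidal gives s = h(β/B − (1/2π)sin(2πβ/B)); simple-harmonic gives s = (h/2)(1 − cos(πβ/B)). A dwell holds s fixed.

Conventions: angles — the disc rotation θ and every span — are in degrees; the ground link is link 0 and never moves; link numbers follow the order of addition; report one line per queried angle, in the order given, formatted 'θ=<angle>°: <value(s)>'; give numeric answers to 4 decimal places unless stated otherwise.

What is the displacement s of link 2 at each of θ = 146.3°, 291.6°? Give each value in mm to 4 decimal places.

seg 1 [0°–103.9°] simple-harmonic, h=12: full span → s += 12 → s = 12.0000
seg 2 [103.9°–136°] simple-harmonic, h=14: full span → s += 14 → s = 26.0000
seg 3 [136°–161.9°] cycloidal, h=-23: θ=146.3° here. β=10.3, B=25.9. -23·(0.3977 − sin(2π·0.3977)/(2π)) = -6.9522 → s = 19.0478
seg 3 [136°–161.9°] cycloidal, h=-23: full span → s += -23 → s = 3.0000
seg 4 [161.9°–194.1°] simple-harmonic, h=24: full span → s += 24 → s = 27.0000
seg 5 [194.1°–285.8°] dwell: s stays 27.0000
seg 6 [285.8°–360°] cycloidal, h=-27: θ=291.6° here. β=5.8, B=74.2. -27·(0.0782 − sin(2π·0.0782)/(2π)) = -0.0838 → s = 26.9162

θ=146.3°: 19.0478
θ=291.6°: 26.9162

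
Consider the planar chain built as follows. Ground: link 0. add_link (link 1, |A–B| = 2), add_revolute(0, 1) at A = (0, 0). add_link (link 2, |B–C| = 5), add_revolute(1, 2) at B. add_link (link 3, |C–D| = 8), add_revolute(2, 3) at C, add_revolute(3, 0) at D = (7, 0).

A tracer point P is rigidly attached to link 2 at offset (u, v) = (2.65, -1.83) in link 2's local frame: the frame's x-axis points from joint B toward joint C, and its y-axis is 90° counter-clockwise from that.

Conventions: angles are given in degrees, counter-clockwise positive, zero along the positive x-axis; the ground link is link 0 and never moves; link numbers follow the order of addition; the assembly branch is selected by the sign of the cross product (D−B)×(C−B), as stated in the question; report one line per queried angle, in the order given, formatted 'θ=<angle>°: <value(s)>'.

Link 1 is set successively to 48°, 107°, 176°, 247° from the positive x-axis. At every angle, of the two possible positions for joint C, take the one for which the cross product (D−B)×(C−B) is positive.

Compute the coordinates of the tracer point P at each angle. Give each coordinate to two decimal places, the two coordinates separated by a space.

A=(0,0), D=(7.00,0)
θ=48°: B = A + 2.00·(cos48°, sin48°) = (1.3383, 1.4863)
θ=48°: |BD| = 5.8536
θ=48°: circle(B,5.00) ∩ circle(D,8.00): a=-0.4045, h=4.9836
θ=48°:   candidates: C₊=(2.2124,6.4093) cross=29.172; C₋=(-0.3184,-3.2313) cross=-29.172
θ=48°:   branch + wants cross > 0 → take C=(2.2124,6.4093) (cross=29.172)
θ=48°: ex = (C−B)/|BC| = (0.1748,0.9846); ey = (-0.9846,0.1748)
θ=48°: P = B + 2.65·ex + -1.83·ey = (3.6034,3.7755)
θ=107°: B = A + 2.00·(cos107°, sin107°) = (-0.5847, 1.9126)
θ=107°: |BD| = 7.8222
θ=107°: circle(B,5.00) ∩ circle(D,8.00): a=1.4182, h=4.7947
θ=107°:   candidates: C₊=(1.9627,6.2150) cross=37.505; C₋=(-0.3820,-3.0833) cross=-37.505
θ=107°:   branch + wants cross > 0 → take C=(1.9627,6.2150) (cross=37.505)
θ=107°: ex = (C−B)/|BC| = (0.5095,0.8605); ey = (-0.8605,0.5095)
θ=107°: P = B + 2.65·ex + -1.83·ey = (2.3401,3.2605)
θ=176°: B = A + 2.00·(cos176°, sin176°) = (-1.9951, 0.1395)
θ=176°: |BD| = 8.9962
θ=176°: circle(B,5.00) ∩ circle(D,8.00): a=2.3305, h=4.4236
θ=176°:   candidates: C₊=(0.4037,4.5265) cross=39.796; C₋=(0.2665,-4.3197) cross=-39.796
θ=176°:   branch + wants cross > 0 → take C=(0.4037,4.5265) (cross=39.796)
θ=176°: ex = (C−B)/|BC| = (0.4798,0.8774); ey = (-0.8774,0.4798)
θ=176°: P = B + 2.65·ex + -1.83·ey = (0.8819,1.5866)
θ=247°: B = A + 2.00·(cos247°, sin247°) = (-0.7815, -1.8410)
θ=247°: |BD| = 7.9963
θ=247°: circle(B,5.00) ∩ circle(D,8.00): a=1.5595, h=4.7506
θ=247°:   candidates: C₊=(-0.3576,3.1410) cross=37.987; C₋=(1.8299,-6.1049) cross=-37.987
θ=247°:   branch + wants cross > 0 → take C=(-0.3576,3.1410) (cross=37.987)
θ=247°: ex = (C−B)/|BC| = (0.0848,0.9964); ey = (-0.9964,0.0848)
θ=247°: P = B + 2.65·ex + -1.83·ey = (1.2666,0.6443)

θ=48°: 3.60 3.78
θ=107°: 2.34 3.26
θ=176°: 0.88 1.59
θ=247°: 1.27 0.64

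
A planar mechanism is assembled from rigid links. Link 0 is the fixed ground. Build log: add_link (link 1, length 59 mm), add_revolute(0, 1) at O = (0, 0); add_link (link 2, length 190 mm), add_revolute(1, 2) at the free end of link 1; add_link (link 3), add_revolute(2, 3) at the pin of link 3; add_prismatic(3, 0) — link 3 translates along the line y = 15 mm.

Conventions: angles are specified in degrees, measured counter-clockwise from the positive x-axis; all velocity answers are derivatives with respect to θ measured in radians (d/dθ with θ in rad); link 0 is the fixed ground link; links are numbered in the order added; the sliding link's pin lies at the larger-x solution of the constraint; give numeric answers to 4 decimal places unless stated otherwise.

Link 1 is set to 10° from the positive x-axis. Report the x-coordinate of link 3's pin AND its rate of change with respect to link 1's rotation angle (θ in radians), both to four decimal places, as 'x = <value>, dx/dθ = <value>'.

geometry: r = 59 mm, L = 190 mm, e = 15 mm
crank pin P = (r cos θ, r sin θ) = (58.103657, 10.245242)
h = r sin θ − e = 10.245242 − 15 = -4.754758
x = r cos θ + √(L² − h²) = 58.103657 + 189.940497 = 248.044154
dx/dθ = −r sin θ − h·r cos θ/√(L² − h²) (θ in radians; h = -4.754758) = -8.790741

x = 248.0442, dx/dθ = -8.7907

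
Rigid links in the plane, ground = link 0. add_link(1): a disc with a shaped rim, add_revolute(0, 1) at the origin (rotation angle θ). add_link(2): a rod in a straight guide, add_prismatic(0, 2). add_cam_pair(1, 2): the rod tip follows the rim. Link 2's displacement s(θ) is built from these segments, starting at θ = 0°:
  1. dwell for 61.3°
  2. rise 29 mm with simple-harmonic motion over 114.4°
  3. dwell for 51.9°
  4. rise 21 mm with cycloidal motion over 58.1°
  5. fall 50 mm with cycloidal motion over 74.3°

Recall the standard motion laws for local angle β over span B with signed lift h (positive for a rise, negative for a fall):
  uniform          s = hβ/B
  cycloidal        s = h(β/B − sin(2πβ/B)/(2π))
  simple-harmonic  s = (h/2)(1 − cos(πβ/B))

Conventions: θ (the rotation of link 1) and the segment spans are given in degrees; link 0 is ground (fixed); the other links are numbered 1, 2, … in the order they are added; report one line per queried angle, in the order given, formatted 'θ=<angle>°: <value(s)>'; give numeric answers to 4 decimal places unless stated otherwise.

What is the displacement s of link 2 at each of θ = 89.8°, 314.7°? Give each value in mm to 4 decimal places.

segment 1 (0° to 61.3°, dwell): s unchanged at 0.0000
θ = 89.8° falls in segment 2 (61.3° to 175.7°, simple-harmonic, h = 29): β = 89.8 − 61.3 = 28.5°, B = 114.4°; Δs = 29/2·(1 − cos(π·0.2491)) = 4.2188; s = 0.0000 + 4.2188 = 4.2188
segment 2 (61.3° to 175.7°, simple-harmonic, h = 29) is passed completely: s = 0.0000 + (29) = 29.0000
segment 3 (175.7° to 227.6°, dwell): s unchanged at 29.0000
segment 4 (227.6° to 285.7°, cycloidal, h = 21) is passed completely: s = 29.0000 + (21) = 50.0000
θ = 314.7° falls in segment 5 (285.7° to 360°, cycloidal, h = -50): β = 314.7 − 285.7 = 29°, B = 74.3°; Δs = -50·(0.3903 − sin(2π·0.3903)/(2π)) = -14.4550; s = 50.0000 − 14.4550 = 35.5450

θ=89.8°: 4.2188
θ=314.7°: 35.5450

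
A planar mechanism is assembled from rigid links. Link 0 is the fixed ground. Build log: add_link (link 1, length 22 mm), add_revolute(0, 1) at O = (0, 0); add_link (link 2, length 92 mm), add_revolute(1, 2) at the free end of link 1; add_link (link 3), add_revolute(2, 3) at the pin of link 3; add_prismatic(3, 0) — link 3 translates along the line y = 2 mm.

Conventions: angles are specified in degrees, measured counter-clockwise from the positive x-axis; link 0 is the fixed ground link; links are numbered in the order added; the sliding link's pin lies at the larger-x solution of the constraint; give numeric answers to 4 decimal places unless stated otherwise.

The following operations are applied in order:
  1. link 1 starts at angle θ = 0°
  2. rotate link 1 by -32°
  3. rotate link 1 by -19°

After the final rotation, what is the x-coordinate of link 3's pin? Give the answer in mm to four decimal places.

geometry: r = 22 mm, L = 92 mm, e = 2 mm; θ starts at 0°
rotate link 1 by -32°: θ ← 0° -32° = -32°
rotate link 1 by -19°: θ ← -32° -19° = -51°
crank pin P = (r cos θ, r sin θ) = (13.845049, -17.097211)
h = r sin θ − e = -17.097211 − 2 = -19.097211
x = r cos θ + √(L² − h²) = 13.845049 + 89.996092 = 103.841140

103.8411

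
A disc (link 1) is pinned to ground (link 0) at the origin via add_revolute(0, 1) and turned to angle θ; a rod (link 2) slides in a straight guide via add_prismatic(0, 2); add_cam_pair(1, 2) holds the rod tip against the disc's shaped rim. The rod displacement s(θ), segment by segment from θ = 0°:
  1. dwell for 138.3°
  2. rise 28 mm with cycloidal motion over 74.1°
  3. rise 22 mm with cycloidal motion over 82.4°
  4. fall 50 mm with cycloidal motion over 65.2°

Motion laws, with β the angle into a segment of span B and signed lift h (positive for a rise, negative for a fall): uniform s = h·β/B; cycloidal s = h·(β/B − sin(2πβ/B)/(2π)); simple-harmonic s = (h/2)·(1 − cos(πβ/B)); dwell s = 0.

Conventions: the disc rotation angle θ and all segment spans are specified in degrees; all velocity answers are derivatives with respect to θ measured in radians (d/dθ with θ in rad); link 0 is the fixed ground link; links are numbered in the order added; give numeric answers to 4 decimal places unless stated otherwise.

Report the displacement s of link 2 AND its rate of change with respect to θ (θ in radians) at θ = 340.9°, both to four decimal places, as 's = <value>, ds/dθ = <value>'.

segment 1 (0° to 138.3°, dwell): s unchanged at 0.0000
segment 2 (138.3° to 212.4°, cycloidal, h = 28) is passed completely: s = 0.0000 + (28) = 28.0000
segment 3 (212.4° to 294.8°, cycloidal, h = 22) is passed completely: s = 28.0000 + (22) = 50.0000
θ = 340.9° falls in segment 4 (294.8° to 360°, cycloidal, h = -50): β = 340.9 − 294.8 = 46.1°, B = 65.2°; Δs = -50·(0.7071 − sin(2π·0.7071)/(2π)) = -43.0226; s = 50.0000 − 43.0226 = 6.9774
velocity in seg [294.8°–360°] (cycloidal), θ in radians: β = 46.1° = 0.8046 rad, B = 65.2° = 1.1380 rad; ds/dθ = (h/B)(1 − cos(2πβ/B)) = ((-50)/1.1380)(1 − cos(2π·0.7071)) = -55.651058 mm/rad

s = 6.9774, ds/dθ = -55.6511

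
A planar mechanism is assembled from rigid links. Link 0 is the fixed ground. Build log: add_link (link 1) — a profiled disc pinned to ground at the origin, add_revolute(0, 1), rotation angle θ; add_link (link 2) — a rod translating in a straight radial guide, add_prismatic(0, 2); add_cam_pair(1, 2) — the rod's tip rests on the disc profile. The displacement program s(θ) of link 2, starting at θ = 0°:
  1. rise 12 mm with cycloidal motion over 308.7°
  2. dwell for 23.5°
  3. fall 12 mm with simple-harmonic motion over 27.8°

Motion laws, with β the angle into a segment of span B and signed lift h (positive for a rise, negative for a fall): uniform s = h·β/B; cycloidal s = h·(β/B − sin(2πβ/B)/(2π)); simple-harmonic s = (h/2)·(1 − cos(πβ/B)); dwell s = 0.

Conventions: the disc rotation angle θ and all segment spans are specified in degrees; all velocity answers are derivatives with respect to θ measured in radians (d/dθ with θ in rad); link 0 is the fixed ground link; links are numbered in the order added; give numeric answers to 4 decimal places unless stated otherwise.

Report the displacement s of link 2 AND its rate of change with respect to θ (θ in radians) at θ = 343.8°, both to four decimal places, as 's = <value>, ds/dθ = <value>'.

seg 1 [0°–308.7°] cycloidal, h=12: full span → s += 12 → s = 12.0000
seg 2 [308.7°–332.2°] dwell: s stays 12.0000
seg 3 [332.2°–360°] simple-harmonic, h=-12: θ=343.8° here. β=11.6, B=27.8. -12/2·(1 − cos(π·0.4173)) = -4.4580 → s = 7.5420
velocity in seg [332.2°–360°] (simple-harmonic), θ in radians: β = 11.6° = 0.2025 rad, B = 27.8° = 0.4852 rad; ds/dθ = (πh/(2B)) sin(πβ/B) = (π·(-12)/(2·0.4852)) sin(π·0.4173) = -37.544047 mm/rad

s = 7.5420, ds/dθ = -37.5440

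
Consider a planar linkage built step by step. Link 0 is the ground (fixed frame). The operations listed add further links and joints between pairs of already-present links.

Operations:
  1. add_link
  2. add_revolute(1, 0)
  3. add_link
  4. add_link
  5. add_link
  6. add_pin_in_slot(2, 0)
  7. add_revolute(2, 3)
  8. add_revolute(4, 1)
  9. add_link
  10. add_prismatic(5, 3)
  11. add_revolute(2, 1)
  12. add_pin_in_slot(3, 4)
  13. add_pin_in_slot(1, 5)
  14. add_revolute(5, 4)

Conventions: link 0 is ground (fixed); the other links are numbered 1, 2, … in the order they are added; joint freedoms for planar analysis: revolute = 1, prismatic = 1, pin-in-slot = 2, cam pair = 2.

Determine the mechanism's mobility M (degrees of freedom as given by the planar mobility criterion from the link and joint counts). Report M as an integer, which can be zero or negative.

L=1 J1=0 J2=0
add link → L=2 J1=0 J2=0
R@1,0 dof=1 J1 → L=2 J1=1 J2=0
add link → L=3 J1=1 J2=0
add link → L=4 J1=1 J2=0
add link → L=5 J1=1 J2=0
PS@2,0 dof=2 J2 → L=5 J1=1 J2=1
R@2,3 dof=1 J1 → L=5 J1=2 J2=1
R@4,1 dof=1 J1 → L=5 J1=3 J2=1
add link → L=6 J1=3 J2=1
P@5,3 dof=1 J1 → L=6 J1=4 J2=1
R@2,1 dof=1 J1 → L=6 J1=5 J2=1
PS@3,4 dof=2 J2 → L=6 J1=5 J2=2
PS@1,5 dof=2 J2 → L=6 J1=5 J2=3
R@5,4 dof=1 J1 → L=6 J1=6 J2=3
M=3(L−1)−2J1−J2=3·5−2·6−3=0

M = 0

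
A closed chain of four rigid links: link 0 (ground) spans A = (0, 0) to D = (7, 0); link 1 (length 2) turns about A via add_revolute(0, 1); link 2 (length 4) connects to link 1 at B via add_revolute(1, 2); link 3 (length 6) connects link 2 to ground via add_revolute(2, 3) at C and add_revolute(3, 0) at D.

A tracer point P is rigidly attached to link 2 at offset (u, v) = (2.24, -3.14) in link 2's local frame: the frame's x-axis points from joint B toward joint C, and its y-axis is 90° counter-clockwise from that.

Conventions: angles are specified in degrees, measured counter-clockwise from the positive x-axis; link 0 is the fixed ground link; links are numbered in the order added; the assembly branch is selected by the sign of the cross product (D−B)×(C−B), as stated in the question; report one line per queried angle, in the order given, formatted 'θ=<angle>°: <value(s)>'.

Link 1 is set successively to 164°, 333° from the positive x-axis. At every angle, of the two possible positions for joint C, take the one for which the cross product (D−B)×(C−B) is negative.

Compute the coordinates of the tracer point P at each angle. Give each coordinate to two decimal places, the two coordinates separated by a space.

A=(0,0), D=(7.00,0)
θ=164°: B = A + 2.00·(cos164°, sin164°) = (-1.9225, 0.5513)
θ=164°: |BD| = 8.9395
θ=164°: circle(B,4.00) ∩ circle(D,6.00): a=3.3511, h=2.1840
θ=164°:   candidates: C₊=(1.5569,2.5245) cross=19.524; C₋=(1.2876,-1.8352) cross=-19.524
θ=164°:   branch - wants cross < 0 → take C=(1.2876,-1.8352) (cross=-19.524)
θ=164°: ex = (C−B)/|BC| = (0.8025,-0.5966); ey = (0.5966,0.8025)
θ=164°: P = B + 2.24·ex + -3.14·ey = (-1.9983,-3.3051)
θ=333°: B = A + 2.00·(cos333°, sin333°) = (1.7820, -0.9080)
θ=333°: |BD| = 5.2964
θ=333°: circle(B,4.00) ∩ circle(D,6.00): a=0.7601, h=3.9271
θ=333°:   candidates: C₊=(1.8576,3.0913) cross=20.800; C₋=(3.2041,-4.6466) cross=-20.800
θ=333°:   branch - wants cross < 0 → take C=(3.2041,-4.6466) (cross=-20.800)
θ=333°: ex = (C−B)/|BC| = (0.3555,-0.9347); ey = (0.9347,0.3555)
θ=333°: P = B + 2.24·ex + -3.14·ey = (-0.3565,-4.1180)

θ=164°: -2.00 -3.31
θ=333°: -0.36 -4.12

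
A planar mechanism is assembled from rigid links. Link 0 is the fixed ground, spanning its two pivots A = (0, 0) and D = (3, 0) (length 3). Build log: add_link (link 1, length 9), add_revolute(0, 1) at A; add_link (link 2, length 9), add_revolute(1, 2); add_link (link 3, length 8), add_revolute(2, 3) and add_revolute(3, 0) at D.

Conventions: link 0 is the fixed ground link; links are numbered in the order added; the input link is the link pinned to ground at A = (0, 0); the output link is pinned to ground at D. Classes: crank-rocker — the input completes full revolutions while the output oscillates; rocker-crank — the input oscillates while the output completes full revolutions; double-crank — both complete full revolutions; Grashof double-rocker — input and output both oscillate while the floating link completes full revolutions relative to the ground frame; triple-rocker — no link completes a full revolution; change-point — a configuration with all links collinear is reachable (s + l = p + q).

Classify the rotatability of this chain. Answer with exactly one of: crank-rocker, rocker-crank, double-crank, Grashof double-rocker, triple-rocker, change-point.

lengths: ground=3, input=9, coupler=9, output=8
sorted: s=3 (shortest), l=9 (longest), p+q=17
s + l = 12 vs p + q = 17
s + l < p + q (Grashof) with shortest = ground link → double-crank

double-crank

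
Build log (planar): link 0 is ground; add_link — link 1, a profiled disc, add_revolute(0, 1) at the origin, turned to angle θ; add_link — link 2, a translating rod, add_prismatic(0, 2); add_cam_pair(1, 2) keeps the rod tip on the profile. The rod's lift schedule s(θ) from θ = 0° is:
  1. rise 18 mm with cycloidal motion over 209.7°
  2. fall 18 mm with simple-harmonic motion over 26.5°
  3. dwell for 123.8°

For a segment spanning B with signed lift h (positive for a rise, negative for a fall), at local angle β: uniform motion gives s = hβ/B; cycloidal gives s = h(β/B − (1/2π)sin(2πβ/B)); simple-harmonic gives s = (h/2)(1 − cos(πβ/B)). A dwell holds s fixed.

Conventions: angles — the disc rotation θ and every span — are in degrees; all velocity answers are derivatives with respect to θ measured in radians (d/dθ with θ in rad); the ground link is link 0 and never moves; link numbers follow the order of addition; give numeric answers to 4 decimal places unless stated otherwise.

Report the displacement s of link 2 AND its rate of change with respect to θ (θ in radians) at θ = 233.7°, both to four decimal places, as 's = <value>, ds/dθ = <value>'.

seg 1 [0°–209.7°] cycloidal, h=18: full span → s += 18 → s = 18.0000
seg 2 [209.7°–236.2°] simple-harmonic, h=-18: θ=233.7° here. β=24, B=26.5. -18/2·(1 − cos(π·0.9057)) = -17.6076 → s = 0.3924
velocity in seg [209.7°–236.2°] (simple-harmonic), θ in radians: β = 24° = 0.4189 rad, B = 26.5° = 0.4625 rad; ds/dθ = (πh/(2B)) sin(πβ/B) = (π·(-18)/(2·0.4625)) sin(π·0.9057) = -17.854037 mm/rad

s = 0.3924, ds/dθ = -17.8540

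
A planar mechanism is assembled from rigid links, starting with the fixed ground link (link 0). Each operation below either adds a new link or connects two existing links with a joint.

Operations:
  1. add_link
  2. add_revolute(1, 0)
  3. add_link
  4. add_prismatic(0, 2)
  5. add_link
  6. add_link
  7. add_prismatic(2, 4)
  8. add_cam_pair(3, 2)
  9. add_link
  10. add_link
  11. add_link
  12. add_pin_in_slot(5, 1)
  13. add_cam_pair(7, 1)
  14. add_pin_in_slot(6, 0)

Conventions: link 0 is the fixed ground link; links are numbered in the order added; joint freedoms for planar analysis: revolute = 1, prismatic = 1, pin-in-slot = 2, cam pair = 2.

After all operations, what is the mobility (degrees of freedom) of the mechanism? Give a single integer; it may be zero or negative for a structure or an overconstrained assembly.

link 0 = ground. State L|J1|J2 = 1|0|0
+link1  2|0|0
R(1,0) f=1→J1  2|1|0
+link2  3|1|0
P(0,2) f=1→J1  3|2|0
+link3  4|2|0
+link4  5|2|0
P(2,4) f=1→J1  5|3|0
C(3,2) f=2→J2  5|3|1
+link5  6|3|1
+link6  7|3|1
+link7  8|3|1
PS(5,1) f=2→J2  8|3|2
C(7,1) f=2→J2  8|3|3
PS(6,0) f=2→J2  8|3|4
M = 3(8−1)−2·3−4 = 21−6−4 = 11

M = 11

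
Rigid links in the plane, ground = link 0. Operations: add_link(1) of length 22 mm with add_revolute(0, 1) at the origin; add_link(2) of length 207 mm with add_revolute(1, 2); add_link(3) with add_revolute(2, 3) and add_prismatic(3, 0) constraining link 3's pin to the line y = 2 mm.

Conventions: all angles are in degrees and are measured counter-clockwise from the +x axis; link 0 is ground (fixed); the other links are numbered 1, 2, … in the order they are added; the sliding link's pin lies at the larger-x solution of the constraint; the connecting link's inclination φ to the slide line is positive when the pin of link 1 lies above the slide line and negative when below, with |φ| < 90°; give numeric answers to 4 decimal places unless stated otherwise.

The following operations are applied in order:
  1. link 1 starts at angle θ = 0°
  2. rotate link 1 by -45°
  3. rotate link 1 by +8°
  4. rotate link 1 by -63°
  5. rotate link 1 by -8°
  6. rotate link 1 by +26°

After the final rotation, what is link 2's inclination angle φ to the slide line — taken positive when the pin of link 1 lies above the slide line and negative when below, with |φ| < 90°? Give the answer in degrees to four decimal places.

geometry: r = 22 mm, L = 207 mm, e = 2 mm; θ starts at 0°
rotate link 1 by -45°: θ ← 0° -45° = -45°
rotate link 1 by +8°: θ ← -45° +8° = -37°
rotate link 1 by -63°: θ ← -37° -63° = -100°
rotate link 1 by -8°: θ ← -100° -8° = -108°
rotate link 1 by +26°: θ ← -108° +26° = -82°
h = r sin θ − e = -21.785898 − 2 = -23.785898
sin φ = h / L = -23.785898 / 207 = -0.11490772
φ = arcsin(-0.11490772) = -6.598302°

-6.5983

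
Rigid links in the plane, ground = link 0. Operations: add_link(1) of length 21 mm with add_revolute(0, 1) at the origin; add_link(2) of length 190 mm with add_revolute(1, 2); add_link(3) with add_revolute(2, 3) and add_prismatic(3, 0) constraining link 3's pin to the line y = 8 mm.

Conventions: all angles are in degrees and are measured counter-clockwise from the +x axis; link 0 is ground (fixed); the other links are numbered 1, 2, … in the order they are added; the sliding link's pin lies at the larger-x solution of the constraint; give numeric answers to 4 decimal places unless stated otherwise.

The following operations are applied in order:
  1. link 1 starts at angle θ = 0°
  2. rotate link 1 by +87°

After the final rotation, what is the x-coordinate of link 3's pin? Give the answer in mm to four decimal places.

geometry: r = 21 mm, L = 190 mm, e = 8 mm; θ starts at 0°
rotate link 1 by +87°: θ ← 0° +87° = 87°
crank pin P = (r cos θ, r sin θ) = (1.099055, 20.971220)
h = r sin θ − e = 20.971220 − 8 = 12.971220
x = r cos θ + √(L² − h²) = 1.099055 + 189.556713 = 190.655768

190.6558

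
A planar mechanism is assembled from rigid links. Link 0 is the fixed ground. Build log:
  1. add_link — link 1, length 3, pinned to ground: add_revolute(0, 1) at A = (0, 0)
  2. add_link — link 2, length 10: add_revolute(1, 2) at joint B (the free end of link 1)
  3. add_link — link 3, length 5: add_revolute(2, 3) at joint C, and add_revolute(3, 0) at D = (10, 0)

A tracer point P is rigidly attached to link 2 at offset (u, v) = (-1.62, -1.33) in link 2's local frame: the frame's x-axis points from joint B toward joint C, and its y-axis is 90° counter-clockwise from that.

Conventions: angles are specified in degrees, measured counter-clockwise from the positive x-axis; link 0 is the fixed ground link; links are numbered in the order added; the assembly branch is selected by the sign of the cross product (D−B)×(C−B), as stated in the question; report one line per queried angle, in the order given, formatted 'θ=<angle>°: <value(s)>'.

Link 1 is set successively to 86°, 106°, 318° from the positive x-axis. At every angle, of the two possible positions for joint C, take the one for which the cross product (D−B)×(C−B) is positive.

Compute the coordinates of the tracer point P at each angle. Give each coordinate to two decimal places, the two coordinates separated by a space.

A=(0,0), D=(10.00,0)
θ=86°: B = A + 3.00·(cos86°, sin86°) = (0.2093, 2.9927)
θ=86°: |BD| = 10.2379
θ=86°: circle(B,10.00) ∩ circle(D,5.00): a=8.7818, h=4.7833
θ=86°:   candidates: C₊=(10.0057,5.0000) cross=48.971; C₋=(7.2093,-4.1487) cross=-48.971
θ=86°:   branch + wants cross > 0 → take C=(10.0057,5.0000) (cross=48.971)
θ=86°: ex = (C−B)/|BC| = (0.9796,0.2007); ey = (-0.2007,0.9796)
θ=86°: P = B + -1.62·ex + -1.33·ey = (-1.1108,1.3646)
θ=106°: B = A + 3.00·(cos106°, sin106°) = (-0.8269, 2.8838)
θ=106°: |BD| = 11.2044
θ=106°: circle(B,10.00) ∩ circle(D,5.00): a=8.9491, h=4.4625
θ=106°:   candidates: C₊=(8.9692,4.8926) cross=49.999; C₋=(6.6721,-3.7317) cross=-49.999
θ=106°:   branch + wants cross > 0 → take C=(8.9692,4.8926) (cross=49.999)
θ=106°: ex = (C−B)/|BC| = (0.9796,0.2009); ey = (-0.2009,0.9796)
θ=106°: P = B + -1.62·ex + -1.33·ey = (-2.1467,1.2555)
θ=318°: B = A + 3.00·(cos318°, sin318°) = (2.2294, -2.0074)
θ=318°: |BD| = 8.0257
θ=318°: circle(B,10.00) ∩ circle(D,5.00): a=8.6853, h=4.9563
θ=318°:   candidates: C₊=(9.3990,4.9638) cross=39.778; C₋=(11.8784,-4.6338) cross=-39.778
θ=318°:   branch + wants cross > 0 → take C=(9.3990,4.9638) (cross=39.778)
θ=318°: ex = (C−B)/|BC| = (0.7170,0.6971); ey = (-0.6971,0.7170)
θ=318°: P = B + -1.62·ex + -1.33·ey = (1.9951,-4.0903)

θ=86°: -1.11 1.36
θ=106°: -2.15 1.26
θ=318°: 2.00 -4.09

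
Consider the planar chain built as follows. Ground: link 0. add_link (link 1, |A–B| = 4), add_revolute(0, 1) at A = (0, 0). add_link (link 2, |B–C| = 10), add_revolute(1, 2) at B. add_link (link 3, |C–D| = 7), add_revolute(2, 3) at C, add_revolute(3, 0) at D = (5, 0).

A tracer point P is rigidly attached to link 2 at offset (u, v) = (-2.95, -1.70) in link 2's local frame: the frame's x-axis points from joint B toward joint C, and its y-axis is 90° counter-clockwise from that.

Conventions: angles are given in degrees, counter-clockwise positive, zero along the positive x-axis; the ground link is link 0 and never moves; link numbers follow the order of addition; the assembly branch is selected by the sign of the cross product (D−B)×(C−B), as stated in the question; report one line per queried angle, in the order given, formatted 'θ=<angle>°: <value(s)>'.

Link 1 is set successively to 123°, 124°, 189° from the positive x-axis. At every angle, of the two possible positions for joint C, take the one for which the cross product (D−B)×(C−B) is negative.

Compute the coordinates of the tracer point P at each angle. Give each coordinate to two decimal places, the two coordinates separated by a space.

A=(0,0), D=(5.00,0)
θ=123°: B = A + 4.00·(cos123°, sin123°) = (-2.1786, 3.3547)
θ=123°: |BD| = 7.9237
θ=123°: circle(B,10.00) ∩ circle(D,7.00): a=7.1800, h=6.9604
θ=123°:   candidates: C₊=(7.2731,6.6207) cross=55.152; C₋=(1.3794,-5.9909) cross=-55.152
θ=123°:   branch - wants cross < 0 → take C=(1.3794,-5.9909) (cross=-55.152)
θ=123°: ex = (C−B)/|BC| = (0.3558,-0.9346); ey = (0.9346,0.3558)
θ=123°: P = B + -2.95·ex + -1.70·ey = (-4.8169,5.5068)
θ=124°: B = A + 4.00·(cos124°, sin124°) = (-2.2368, 3.3162)
θ=124°: |BD| = 7.9604
θ=124°: circle(B,10.00) ∩ circle(D,7.00): a=7.1836, h=6.9568
θ=124°:   candidates: C₊=(7.1918,6.6480) cross=55.378; C₋=(1.3957,-6.0008) cross=-55.378
θ=124°:   branch - wants cross < 0 → take C=(1.3957,-6.0008) (cross=-55.378)
θ=124°: ex = (C−B)/|BC| = (0.3632,-0.9317); ey = (0.9317,0.3632)
θ=124°: P = B + -2.95·ex + -1.70·ey = (-4.8922,5.4471)
θ=189°: B = A + 4.00·(cos189°, sin189°) = (-3.9508, -0.6257)
θ=189°: |BD| = 8.9726
θ=189°: circle(B,10.00) ∩ circle(D,7.00): a=7.3283, h=6.8041
θ=189°:   candidates: C₊=(2.8852,6.6729) cross=61.051; C₋=(3.8342,-6.9022) cross=-61.051
θ=189°:   branch - wants cross < 0 → take C=(3.8342,-6.9022) (cross=-61.051)
θ=189°: ex = (C−B)/|BC| = (0.7785,-0.6277); ey = (0.6277,0.7785)
θ=189°: P = B + -2.95·ex + -1.70·ey = (-7.3143,-0.0976)

θ=123°: -4.82 5.51
θ=124°: -4.89 5.45
θ=189°: -7.31 -0.10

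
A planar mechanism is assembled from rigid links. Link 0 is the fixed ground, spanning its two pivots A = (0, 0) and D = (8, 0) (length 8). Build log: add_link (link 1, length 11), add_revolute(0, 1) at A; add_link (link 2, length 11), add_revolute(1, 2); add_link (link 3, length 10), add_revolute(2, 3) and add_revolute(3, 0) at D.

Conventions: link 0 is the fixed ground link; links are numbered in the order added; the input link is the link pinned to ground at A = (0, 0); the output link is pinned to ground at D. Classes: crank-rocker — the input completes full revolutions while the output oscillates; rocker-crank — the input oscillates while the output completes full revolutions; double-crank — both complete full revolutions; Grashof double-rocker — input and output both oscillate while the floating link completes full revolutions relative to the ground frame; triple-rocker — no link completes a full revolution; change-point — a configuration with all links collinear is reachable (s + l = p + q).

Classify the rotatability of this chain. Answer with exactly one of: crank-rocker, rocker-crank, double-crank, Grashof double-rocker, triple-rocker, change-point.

lengths: ground=8, input=11, coupler=11, output=10
sorted: s=8 (shortest), l=11 (longest), p+q=21
s + l = 19 vs p + q = 21
s + l < p + q (Grashof) with shortest = ground link → double-crank

double-crank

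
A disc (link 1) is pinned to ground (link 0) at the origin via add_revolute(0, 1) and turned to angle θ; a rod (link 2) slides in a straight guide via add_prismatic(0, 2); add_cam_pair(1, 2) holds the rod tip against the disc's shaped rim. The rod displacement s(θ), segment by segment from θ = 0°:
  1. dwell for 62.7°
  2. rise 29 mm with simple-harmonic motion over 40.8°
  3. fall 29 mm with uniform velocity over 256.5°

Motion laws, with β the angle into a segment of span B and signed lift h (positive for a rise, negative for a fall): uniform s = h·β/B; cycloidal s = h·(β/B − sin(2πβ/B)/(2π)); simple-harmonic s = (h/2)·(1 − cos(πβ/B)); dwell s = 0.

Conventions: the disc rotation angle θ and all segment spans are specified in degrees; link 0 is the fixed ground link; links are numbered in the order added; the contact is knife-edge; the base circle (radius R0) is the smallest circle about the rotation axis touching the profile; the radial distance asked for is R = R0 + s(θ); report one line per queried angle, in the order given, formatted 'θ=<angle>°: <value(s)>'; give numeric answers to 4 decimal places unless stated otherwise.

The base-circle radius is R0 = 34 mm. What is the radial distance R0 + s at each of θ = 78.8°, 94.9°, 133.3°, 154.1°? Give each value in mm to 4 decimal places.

segment 1 (0° to 62.7°, dwell): s unchanged at 0.0000
θ = 78.8° falls in segment 2 (62.7° to 103.5°, simple-harmonic, h = 29): β = 78.8 − 62.7 = 16.1°, B = 40.8°; Δs = 29/2·(1 − cos(π·0.3946)) = 9.7863; s = 0.0000 + 9.7863 = 9.7863
θ = 94.9° falls in segment 2 (62.7° to 103.5°, simple-harmonic, h = 29): β = 94.9 − 62.7 = 32.2°, B = 40.8°; Δs = 29/2·(1 − cos(π·0.7892)) = 25.9353; s = 0.0000 + 25.9353 = 25.9353
segment 2 (62.7° to 103.5°, simple-harmonic, h = 29) is passed completely: s = 0.0000 + (29) = 29.0000
θ = 133.3° falls in segment 3 (103.5° to 360°, uniform, h = -29): β = 133.3 − 103.5 = 29.8°, B = 256.5°; Δs = -29·29.8/256.5 = -3.3692; s = 29.0000 − 3.3692 = 25.6308
θ = 154.1° falls in segment 3 (103.5° to 360°, uniform, h = -29): β = 154.1 − 103.5 = 50.6°, B = 256.5°; Δs = -29·50.6/256.5 = -5.7209; s = 29.0000 − 5.7209 = 23.2791
θ=78.8°: R = R0 + s = 34 + 9.7863 = 43.7863
θ=94.9°: R = R0 + s = 34 + 25.9353 = 59.9353
θ=133.3°: R = R0 + s = 34 + 25.6308 = 59.6308
θ=154.1°: R = R0 + s = 34 + 23.2791 = 57.2791

θ=78.8°: 43.7863
θ=94.9°: 59.9353
θ=133.3°: 59.6308
θ=154.1°: 57.2791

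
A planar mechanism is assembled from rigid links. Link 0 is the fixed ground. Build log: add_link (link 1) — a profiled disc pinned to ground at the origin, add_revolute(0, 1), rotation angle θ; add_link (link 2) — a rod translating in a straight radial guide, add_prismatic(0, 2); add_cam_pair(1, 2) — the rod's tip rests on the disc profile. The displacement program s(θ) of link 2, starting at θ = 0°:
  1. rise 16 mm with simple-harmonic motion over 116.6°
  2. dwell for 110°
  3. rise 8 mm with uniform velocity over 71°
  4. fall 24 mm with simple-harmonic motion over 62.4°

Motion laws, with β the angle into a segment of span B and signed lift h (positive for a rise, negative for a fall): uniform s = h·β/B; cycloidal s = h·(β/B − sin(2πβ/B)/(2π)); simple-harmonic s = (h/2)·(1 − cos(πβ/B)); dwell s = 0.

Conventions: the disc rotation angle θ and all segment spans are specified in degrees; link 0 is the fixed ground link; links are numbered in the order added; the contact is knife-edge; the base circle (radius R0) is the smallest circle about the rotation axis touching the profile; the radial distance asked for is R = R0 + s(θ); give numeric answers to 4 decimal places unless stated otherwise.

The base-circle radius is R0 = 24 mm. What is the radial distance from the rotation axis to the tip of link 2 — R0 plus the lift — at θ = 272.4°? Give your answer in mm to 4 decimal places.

seg 1 [0°–116.6°] simple-harmonic, h=16: full span → s += 16 → s = 16.0000
seg 2 [116.6°–226.6°] dwell: s stays 16.0000
seg 3 [226.6°–297.6°] uniform, h=8: θ=272.4° here. β=45.8, B=71. 8·45.8/71 = 5.1606 → s = 21.1606
R = R0 + s = 24 + 21.1606 = 45.1606

45.1606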